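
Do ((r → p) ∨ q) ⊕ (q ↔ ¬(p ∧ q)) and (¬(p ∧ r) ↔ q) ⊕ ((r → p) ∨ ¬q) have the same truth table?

p | q | r | φ | ψ
- | - | - | - | -
T | T | T | T | T
T | T | F | T | F
T | F | T | T | F
T | F | F | T | T
F | T | T | F | T
F | T | F | F | F
F | F | T | F | T
F | F | F | T | T
The columns differ at p=T, q=T, r=F (φ=T, ψ=F), so they are not equivalent.

not equivalent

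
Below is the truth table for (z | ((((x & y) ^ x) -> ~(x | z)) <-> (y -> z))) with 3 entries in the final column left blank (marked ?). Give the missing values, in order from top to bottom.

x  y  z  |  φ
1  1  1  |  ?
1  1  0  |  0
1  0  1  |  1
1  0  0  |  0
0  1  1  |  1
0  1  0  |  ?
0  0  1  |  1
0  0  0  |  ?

1, 0, 1

Row x=1, y=1, z=1: ((((x & y) ^ x) -> ~(x | z)) <-> (y -> z)) = 1, so the formula = 1.
Row x=0, y=1, z=0: ((((x & y) ^ x) -> ~(x | z)) <-> (y -> z)) = 0, so the formula = 0.
Row x=0, y=0, z=0: ((((x & y) ^ x) -> ~(x | z)) <-> (y -> z)) = 1, so the formula = 1.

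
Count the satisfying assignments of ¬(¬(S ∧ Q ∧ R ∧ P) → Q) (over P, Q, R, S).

8

P | Q | R | S | (S ∧ Q ∧ R ∧ P) | ¬(S ∧ Q ∧ R ∧ P) | (¬(S ∧ Q ∧ R ∧ P) → Q) | ¬(¬(S ∧ Q ∧ R ∧ P) → Q)
- | - | - | - | --------------- | ---------------- | ---------------------- | -----------------------
T | T | T | T |        T        |        F         |           T            |            F           
T | T | T | F |        F        |        T         |           T            |            F           
T | T | F | T |        F        |        T         |           T            |            F           
T | T | F | F |        F        |        T         |           T            |            F           
T | F | T | T |        F        |        T         |           F            |            T           
T | F | T | F |        F        |        T         |           F            |            T           
T | F | F | T |        F        |        T         |           F            |            T           
T | F | F | F |        F        |        T         |           F            |            T           
F | T | T | T |        F        |        T         |           T            |            F           
F | T | T | F |        F        |        T         |           T            |            F           
F | T | F | T |        F        |        T         |           T            |            F           
F | T | F | F |        F        |        T         |           T            |            F           
F | F | T | T |        F        |        T         |           F            |            T           
F | F | T | F |        F        |        T         |           F            |            T           
F | F | F | T |        F        |        T         |           F            |            T           
F | F | F | F |        F        |        T         |           F            |            T           
The formula is true on 8 of the 16 rows.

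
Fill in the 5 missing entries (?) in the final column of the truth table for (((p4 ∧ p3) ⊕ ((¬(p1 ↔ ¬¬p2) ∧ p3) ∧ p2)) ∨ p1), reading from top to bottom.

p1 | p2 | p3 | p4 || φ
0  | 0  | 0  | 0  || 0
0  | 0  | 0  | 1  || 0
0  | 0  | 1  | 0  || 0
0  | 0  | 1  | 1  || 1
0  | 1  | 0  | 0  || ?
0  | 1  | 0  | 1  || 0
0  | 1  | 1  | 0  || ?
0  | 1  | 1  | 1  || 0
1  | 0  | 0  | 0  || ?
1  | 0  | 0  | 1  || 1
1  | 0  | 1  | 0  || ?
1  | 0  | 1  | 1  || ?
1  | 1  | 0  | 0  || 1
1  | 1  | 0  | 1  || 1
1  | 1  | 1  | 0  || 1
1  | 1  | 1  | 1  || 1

Row p1=0, p2=1, p3=0, p4=0: ((p4 ∧ p3) ⊕ ((¬(p1 ↔ ¬¬p2) ∧ p3) ∧ p2)) = 0, so the formula = 0.
Row p1=0, p2=1, p3=1, p4=0: ((p4 ∧ p3) ⊕ ((¬(p1 ↔ ¬¬p2) ∧ p3) ∧ p2)) = 1, so the formula = 1.
Row p1=1, p2=0, p3=0, p4=0: ((p4 ∧ p3) ⊕ ((¬(p1 ↔ ¬¬p2) ∧ p3) ∧ p2)) = 0, so the formula = 1.
Row p1=1, p2=0, p3=1, p4=0: ((p4 ∧ p3) ⊕ ((¬(p1 ↔ ¬¬p2) ∧ p3) ∧ p2)) = 0, so the formula = 1.
Row p1=1, p2=0, p3=1, p4=1: ((p4 ∧ p3) ⊕ ((¬(p1 ↔ ¬¬p2) ∧ p3) ∧ p2)) = 1, so the formula = 1.

0, 1, 1, 1, 1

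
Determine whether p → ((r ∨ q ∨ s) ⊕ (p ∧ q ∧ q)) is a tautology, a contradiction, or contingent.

p  q  r  s  |  φ
1  1  1  1  |  0
1  1  1  0  |  0
1  1  0  1  |  0
1  1  0  0  |  0
1  0  1  1  |  1
1  0  1  0  |  1
1  0  0  1  |  1
1  0  0  0  |  0
0  1  1  1  |  1
0  1  1  0  |  1
0  1  0  1  |  1
0  1  0  0  |  1
0  0  1  1  |  1
0  0  1  0  |  1
0  0  0  1  |  1
0  0  0  0  |  1
11 of 16 rows are 1, so the formula is contingent.

contingent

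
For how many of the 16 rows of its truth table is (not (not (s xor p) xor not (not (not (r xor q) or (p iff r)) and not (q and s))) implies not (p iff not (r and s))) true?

p | q | r | s || (s xor p) | not (s xor p) | (r xor q) | not (r xor q) | (p iff r) | (not (r xor q) or (p iff r)) | (q and s) | not (q and s) | (r and s) | not (r and s) | (p iff not (r and s)) | not (p iff not (r and s)) | φ
F | F | F | F ||     F     |       T       |     F     |       T       |     T     |              T               |     F     |       T       |     F     |       T       |           F           |             T             | T
F | F | F | T ||     T     |       F       |     F     |       T       |     T     |              T               |     F     |       T       |     F     |       T       |           F           |             T             | T
F | F | T | F ||     F     |       T       |     T     |       F       |     F     |              F               |     F     |       T       |     F     |       T       |           F           |             T             | T
F | F | T | T ||     T     |       F       |     T     |       F       |     F     |              F               |     F     |       T       |     T     |       F       |           T           |             F             | F
F | T | F | F ||     F     |       T       |     T     |       F       |     T     |              T               |     F     |       T       |     F     |       T       |           F           |             T             | T
F | T | F | T ||     T     |       F       |     T     |       F       |     T     |              T               |     T     |       F       |     F     |       T       |           F           |             T             | T
F | T | T | F ||     F     |       T       |     F     |       T       |     F     |              T               |     F     |       T       |     F     |       T       |           F           |             T             | T
F | T | T | T ||     T     |       F       |     F     |       T       |     F     |              T               |     T     |       F       |     T     |       F       |           T           |             F             | T
T | F | F | F ||     T     |       F       |     F     |       T       |     F     |              T               |     F     |       T       |     F     |       T       |           T           |             F             | T
T | F | F | T ||     F     |       T       |     F     |       T       |     F     |              T               |     F     |       T       |     F     |       T       |           T           |             F             | F
T | F | T | F ||     T     |       F       |     T     |       F       |     T     |              T               |     F     |       T       |     F     |       T       |           T           |             F             | T
T | F | T | T ||     F     |       T       |     T     |       F       |     T     |              T               |     F     |       T       |     T     |       F       |           F           |             T             | T
T | T | F | F ||     T     |       F       |     T     |       F       |     F     |              F               |     F     |       T       |     F     |       T       |           T           |             F             | F
T | T | F | T ||     F     |       T       |     T     |       F       |     F     |              F               |     T     |       F       |     F     |       T       |           T           |             F             | F
T | T | T | F ||     T     |       F       |     F     |       T       |     T     |              T               |     F     |       T       |     F     |       T       |           T           |             F             | T
T | T | T | T ||     F     |       T       |     F     |       T       |     T     |              T               |     T     |       F       |     T     |       F       |           F           |             T             | T
The formula is true on 12 of the 16 rows.

12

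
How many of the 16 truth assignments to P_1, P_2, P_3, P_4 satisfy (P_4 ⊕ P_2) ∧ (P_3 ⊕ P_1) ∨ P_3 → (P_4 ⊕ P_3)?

P_1 | P_2 | P_3 | P_4 | (P_4 ⊕ P_2) | (P_3 ⊕ P_1) | ((P_4 ⊕ P_2) ∧ (P_3 ⊕ P_1)) | (P_4 ⊕ P_3) | φ
--- | --- | --- | --- | ----------- | ----------- | --------------------------- | ----------- | -
 F  |  F  |  F  |  F  |      F      |      F      |              F              |      F      | T
 F  |  F  |  F  |  T  |      T      |      F      |              F              |      T      | T
 F  |  F  |  T  |  F  |      F      |      T      |              F              |      T      | T
 F  |  F  |  T  |  T  |      T      |      T      |              T              |      F      | F
 F  |  T  |  F  |  F  |      T      |      F      |              F              |      F      | T
 F  |  T  |  F  |  T  |      F      |      F      |              F              |      T      | T
 F  |  T  |  T  |  F  |      T      |      T      |              T              |      T      | T
 F  |  T  |  T  |  T  |      F      |      T      |              F              |      F      | F
 T  |  F  |  F  |  F  |      F      |      T      |              F              |      F      | T
 T  |  F  |  F  |  T  |      T      |      T      |              T              |      T      | T
 T  |  F  |  T  |  F  |      F      |      F      |              F              |      T      | T
 T  |  F  |  T  |  T  |      T      |      F      |              F              |      F      | F
 T  |  T  |  F  |  F  |      T      |      T      |              T              |      F      | F
 T  |  T  |  F  |  T  |      F      |      T      |              F              |      T      | T
 T  |  T  |  T  |  F  |      T      |      F      |              F              |      T      | T
 T  |  T  |  T  |  T  |      F      |      F      |              F              |      F      | F
The formula is true on 11 of the 16 rows.

11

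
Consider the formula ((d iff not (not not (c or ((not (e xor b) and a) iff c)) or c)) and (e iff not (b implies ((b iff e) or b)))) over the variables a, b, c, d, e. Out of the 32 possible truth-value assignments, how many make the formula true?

8

a | b | c | d | e | φ
- | - | - | - | - | -
T | T | T | T | T | F
T | T | T | T | F | F
T | T | T | F | T | F
T | T | T | F | F | T
T | T | F | T | T | F
T | T | F | T | F | F
T | T | F | F | T | F
T | T | F | F | F | T
T | F | T | T | T | F
T | F | T | T | F | F
T | F | T | F | T | F
T | F | T | F | F | T
T | F | F | T | T | F
T | F | F | T | F | T
T | F | F | F | T | F
T | F | F | F | F | F
F | T | T | T | T | F
F | T | T | T | F | F
F | T | T | F | T | F
F | T | T | F | F | T
F | T | F | T | T | F
F | T | F | T | F | F
F | T | F | F | T | F
F | T | F | F | F | T
F | F | T | T | T | F
F | F | T | T | F | F
F | F | T | F | T | F
F | F | T | F | F | T
F | F | F | T | T | F
F | F | F | T | F | F
F | F | F | F | T | F
F | F | F | F | F | T
The formula is true on 8 of the 32 rows.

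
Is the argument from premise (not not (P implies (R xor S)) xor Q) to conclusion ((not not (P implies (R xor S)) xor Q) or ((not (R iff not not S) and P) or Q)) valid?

yes

P | Q | R | S | φ | ψ
- | - | - | - | - | -
0 | 0 | 0 | 0 | 1 | 1
0 | 0 | 0 | 1 | 1 | 1
0 | 0 | 1 | 0 | 1 | 1
0 | 0 | 1 | 1 | 1 | 1
0 | 1 | 0 | 0 | 0 | 1
0 | 1 | 0 | 1 | 0 | 1
0 | 1 | 1 | 0 | 0 | 1
0 | 1 | 1 | 1 | 0 | 1
1 | 0 | 0 | 0 | 0 | 0
1 | 0 | 0 | 1 | 1 | 1
1 | 0 | 1 | 0 | 1 | 1
1 | 0 | 1 | 1 | 0 | 0
1 | 1 | 0 | 0 | 1 | 1
1 | 1 | 0 | 1 | 0 | 1
1 | 1 | 1 | 0 | 0 | 1
1 | 1 | 1 | 1 | 1 | 1
In every row where φ is true, ψ is also true, so φ ⊨ ψ.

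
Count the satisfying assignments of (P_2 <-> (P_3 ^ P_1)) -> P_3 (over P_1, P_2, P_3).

6

P_1 | P_2 | P_3 || (P_3 ^ P_1) | (P_2 <-> (P_3 ^ P_1)) | ((P_2 <-> (P_3 ^ P_1)) -> P_3)
 F  |  F  |  F  ||      F      |           T           |               F               
 F  |  F  |  T  ||      T      |           F           |               T               
 F  |  T  |  F  ||      F      |           F           |               T               
 F  |  T  |  T  ||      T      |           T           |               T               
 T  |  F  |  F  ||      T      |           F           |               T               
 T  |  F  |  T  ||      F      |           T           |               T               
 T  |  T  |  F  ||      T      |           T           |               F               
 T  |  T  |  T  ||      F      |           F           |               T               
The formula is true on 6 of the 8 rows.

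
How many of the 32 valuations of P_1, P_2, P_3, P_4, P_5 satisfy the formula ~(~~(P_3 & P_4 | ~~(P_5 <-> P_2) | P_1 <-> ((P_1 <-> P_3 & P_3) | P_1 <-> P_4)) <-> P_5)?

P_1 | P_2 | P_3 | P_4 | P_5 | φ
--- | --- | --- | --- | --- | -
 1  |  1  |  1  |  1  |  1  | 0
 1  |  1  |  1  |  1  |  0  | 1
 1  |  1  |  1  |  0  |  1  | 1
 1  |  1  |  1  |  0  |  0  | 0
 1  |  1  |  0  |  1  |  1  | 0
 1  |  1  |  0  |  1  |  0  | 1
 1  |  1  |  0  |  0  |  1  | 1
 1  |  1  |  0  |  0  |  0  | 0
 1  |  0  |  1  |  1  |  1  | 0
 1  |  0  |  1  |  1  |  0  | 1
 1  |  0  |  1  |  0  |  1  | 1
 1  |  0  |  1  |  0  |  0  | 0
 1  |  0  |  0  |  1  |  1  | 0
 1  |  0  |  0  |  1  |  0  | 1
 1  |  0  |  0  |  0  |  1  | 1
 1  |  0  |  0  |  0  |  0  | 0
 0  |  1  |  1  |  1  |  1  | 1
 0  |  1  |  1  |  1  |  0  | 0
 0  |  1  |  1  |  0  |  1  | 0
 0  |  1  |  1  |  0  |  0  | 0
 0  |  1  |  0  |  1  |  1  | 0
 0  |  1  |  0  |  1  |  0  | 0
 0  |  1  |  0  |  0  |  1  | 1
 0  |  1  |  0  |  0  |  0  | 1
 0  |  0  |  1  |  1  |  1  | 1
 0  |  0  |  1  |  1  |  0  | 0
 0  |  0  |  1  |  0  |  1  | 1
 0  |  0  |  1  |  0  |  0  | 1
 0  |  0  |  0  |  1  |  1  | 1
 0  |  0  |  0  |  1  |  0  | 1
 0  |  0  |  0  |  0  |  1  | 0
 0  |  0  |  0  |  0  |  0  | 0
The formula is true on 16 of the 32 rows.

16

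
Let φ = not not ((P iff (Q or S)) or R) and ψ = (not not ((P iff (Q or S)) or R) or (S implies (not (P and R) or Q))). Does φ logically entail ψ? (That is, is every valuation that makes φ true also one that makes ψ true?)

yes

P | Q | R | S || φ | ψ
F | F | F | F || T | T
F | F | F | T || F | T
F | F | T | F || T | T
F | F | T | T || T | T
F | T | F | F || F | T
F | T | F | T || F | T
F | T | T | F || T | T
F | T | T | T || T | T
T | F | F | F || F | T
T | F | F | T || T | T
T | F | T | F || T | T
T | F | T | T || T | T
T | T | F | F || T | T
T | T | F | T || T | T
T | T | T | F || T | T
T | T | T | T || T | T
In every row where φ is true, ψ is also true, so φ ⊨ ψ.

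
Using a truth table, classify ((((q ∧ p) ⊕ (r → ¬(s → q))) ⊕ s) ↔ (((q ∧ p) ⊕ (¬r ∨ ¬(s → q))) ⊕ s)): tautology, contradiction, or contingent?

p  q  r  s  |  (q ∧ p)  (s → q)  ¬(s → q)  (r → ¬(s → q))  ((q ∧ p) ⊕ (r → ¬(s → q)))  ¬r  (¬r ∨ ¬(s → q))  ((q ∧ p) ⊕ (¬r ∨ ¬(s → q)))  φ
0  0  0  0  |     0        1        0            1                     1               1          1                      1               1
0  0  0  1  |     0        0        1            1                     1               1          1                      1               1
0  0  1  0  |     0        1        0            0                     0               0          0                      0               1
0  0  1  1  |     0        0        1            1                     1               0          1                      1               1
0  1  0  0  |     0        1        0            1                     1               1          1                      1               1
0  1  0  1  |     0        1        0            1                     1               1          1                      1               1
0  1  1  0  |     0        1        0            0                     0               0          0                      0               1
0  1  1  1  |     0        1        0            0                     0               0          0                      0               1
1  0  0  0  |     0        1        0            1                     1               1          1                      1               1
1  0  0  1  |     0        0        1            1                     1               1          1                      1               1
1  0  1  0  |     0        1        0            0                     0               0          0                      0               1
1  0  1  1  |     0        0        1            1                     1               0          1                      1               1
1  1  0  0  |     1        1        0            1                     0               1          1                      0               1
1  1  0  1  |     1        1        0            1                     0               1          1                      0               1
1  1  1  0  |     1        1        0            0                     1               0          0                      1               1
1  1  1  1  |     1        1        0            0                     1               0          0                      1               1
Every row is 1, so the formula is a tautology.

tautology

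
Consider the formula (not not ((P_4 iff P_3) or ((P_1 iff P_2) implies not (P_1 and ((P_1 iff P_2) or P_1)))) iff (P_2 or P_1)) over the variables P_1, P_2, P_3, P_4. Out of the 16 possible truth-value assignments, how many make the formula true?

P_1 | P_2 | P_3 | P_4 || φ
 T  |  T  |  T  |  T  || T
 T  |  T  |  T  |  F  || F
 T  |  T  |  F  |  T  || F
 T  |  T  |  F  |  F  || T
 T  |  F  |  T  |  T  || T
 T  |  F  |  T  |  F  || T
 T  |  F  |  F  |  T  || T
 T  |  F  |  F  |  F  || T
 F  |  T  |  T  |  T  || T
 F  |  T  |  T  |  F  || T
 F  |  T  |  F  |  T  || T
 F  |  T  |  F  |  F  || T
 F  |  F  |  T  |  T  || F
 F  |  F  |  T  |  F  || F
 F  |  F  |  F  |  T  || F
 F  |  F  |  F  |  F  || F
The formula is true on 10 of the 16 rows.

10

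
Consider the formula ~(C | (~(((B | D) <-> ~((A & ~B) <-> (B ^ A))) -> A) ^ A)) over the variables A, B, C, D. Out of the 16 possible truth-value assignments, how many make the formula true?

A  B  C  D     (B | D)  ~B  (A & ~B)  (B ^ A)  ((A & ~B) <-> (B ^ A))  ~((A & ~B) <-> (B ^ A))  φ
F  F  F  F        F     T      F         F               T                        F             F
F  F  F  T        T     T      F         F               T                        F             T
F  F  T  F        F     T      F         F               T                        F             F
F  F  T  T        T     T      F         F               T                        F             F
F  T  F  F        T     F      F         T               F                        T             F
F  T  F  T        T     F      F         T               F                        T             F
F  T  T  F        T     F      F         T               F                        T             F
F  T  T  T        T     F      F         T               F                        T             F
T  F  F  F        F     T      T         T               T                        F             F
T  F  F  T        T     T      T         T               T                        F             F
T  F  T  F        F     T      T         T               T                        F             F
T  F  T  T        T     T      T         T               T                        F             F
T  T  F  F        T     F      F         F               T                        F             F
T  T  F  T        T     F      F         F               T                        F             F
T  T  T  F        T     F      F         F               T                        F             F
T  T  T  T        T     F      F         F               T                        F             F
The formula is true on 1 of the 16 rows.

1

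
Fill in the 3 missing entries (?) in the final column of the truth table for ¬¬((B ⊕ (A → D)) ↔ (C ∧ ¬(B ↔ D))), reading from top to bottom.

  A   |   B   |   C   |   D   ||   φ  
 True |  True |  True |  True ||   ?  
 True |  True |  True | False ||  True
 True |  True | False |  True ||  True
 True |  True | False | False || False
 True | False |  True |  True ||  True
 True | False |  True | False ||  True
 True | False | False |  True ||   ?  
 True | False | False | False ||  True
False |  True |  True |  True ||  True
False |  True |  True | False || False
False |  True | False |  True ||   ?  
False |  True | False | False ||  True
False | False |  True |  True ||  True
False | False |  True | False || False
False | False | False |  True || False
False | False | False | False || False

True, False, True

Row A=True, B=True, C=True, D=True: ((B ⊕ (A → D)) ↔ (C ∧ ¬(B ↔ D))) = True, ¬((B ⊕ (A → D)) ↔ (C ∧ ¬(B ↔ D))) = False, so the formula = True.
Row A=True, B=False, C=False, D=True: ((B ⊕ (A → D)) ↔ (C ∧ ¬(B ↔ D))) = False, ¬((B ⊕ (A → D)) ↔ (C ∧ ¬(B ↔ D))) = True, so the formula = False.
Row A=False, B=True, C=False, D=True: ((B ⊕ (A → D)) ↔ (C ∧ ¬(B ↔ D))) = True, ¬((B ⊕ (A → D)) ↔ (C ∧ ¬(B ↔ D))) = False, so the formula = True.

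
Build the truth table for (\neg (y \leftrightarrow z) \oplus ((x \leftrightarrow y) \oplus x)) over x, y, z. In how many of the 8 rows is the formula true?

4

x  y  z  |  (y \leftrightarrow z)  \neg (y \leftrightarrow z)  (x \leftrightarrow y)  φ
T  T  T  |            T                        F                         T            F
T  T  F  |            F                        T                         T            T
T  F  T  |            F                        T                         F            F
T  F  F  |            T                        F                         F            T
F  T  T  |            T                        F                         F            F
F  T  F  |            F                        T                         F            T
F  F  T  |            F                        T                         T            F
F  F  F  |            T                        F                         T            T
The formula is true on 4 of the 8 rows.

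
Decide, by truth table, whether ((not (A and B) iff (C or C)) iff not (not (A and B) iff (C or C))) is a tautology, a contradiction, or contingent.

A | B | C | φ
- | - | - | -
T | T | T | F
T | T | F | F
T | F | T | F
T | F | F | F
F | T | T | F
F | T | F | F
F | F | T | F
F | F | F | F
Every row is F, so the formula is a contradiction.

contradiction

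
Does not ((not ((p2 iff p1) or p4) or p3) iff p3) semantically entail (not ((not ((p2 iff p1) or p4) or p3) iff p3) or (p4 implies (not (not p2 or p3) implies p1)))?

yes

p1 | p2 | p3 | p4 || φ | ψ
T  | T  | T  | T  || F | T
T  | T  | T  | F  || F | T
T  | T  | F  | T  || F | T
T  | T  | F  | F  || F | T
T  | F  | T  | T  || F | T
T  | F  | T  | F  || F | T
T  | F  | F  | T  || F | T
T  | F  | F  | F  || T | T
F  | T  | T  | T  || F | T
F  | T  | T  | F  || F | T
F  | T  | F  | T  || F | F
F  | T  | F  | F  || T | T
F  | F  | T  | T  || F | T
F  | F  | T  | F  || F | T
F  | F  | F  | T  || F | T
F  | F  | F  | F  || F | T
In every row where φ is true, ψ is also true, so φ ⊨ ψ.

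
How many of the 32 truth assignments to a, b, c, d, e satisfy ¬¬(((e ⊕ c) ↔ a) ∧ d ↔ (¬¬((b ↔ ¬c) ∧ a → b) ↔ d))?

a | b | c | d | e || φ
1 | 1 | 1 | 1 | 1 || 0
1 | 1 | 1 | 1 | 0 || 1
1 | 1 | 1 | 0 | 1 || 1
1 | 1 | 1 | 0 | 0 || 1
1 | 1 | 0 | 1 | 1 || 1
1 | 1 | 0 | 1 | 0 || 0
1 | 1 | 0 | 0 | 1 || 1
1 | 1 | 0 | 0 | 0 || 1
1 | 0 | 1 | 1 | 1 || 1
1 | 0 | 1 | 1 | 0 || 0
1 | 0 | 1 | 0 | 1 || 0
1 | 0 | 1 | 0 | 0 || 0
1 | 0 | 0 | 1 | 1 || 1
1 | 0 | 0 | 1 | 0 || 0
1 | 0 | 0 | 0 | 1 || 1
1 | 0 | 0 | 0 | 0 || 1
0 | 1 | 1 | 1 | 1 || 1
0 | 1 | 1 | 1 | 0 || 0
0 | 1 | 1 | 0 | 1 || 1
0 | 1 | 1 | 0 | 0 || 1
0 | 1 | 0 | 1 | 1 || 0
0 | 1 | 0 | 1 | 0 || 1
0 | 1 | 0 | 0 | 1 || 1
0 | 1 | 0 | 0 | 0 || 1
0 | 0 | 1 | 1 | 1 || 1
0 | 0 | 1 | 1 | 0 || 0
0 | 0 | 1 | 0 | 1 || 1
0 | 0 | 1 | 0 | 0 || 1
0 | 0 | 0 | 1 | 1 || 0
0 | 0 | 0 | 1 | 0 || 1
0 | 0 | 0 | 0 | 1 || 1
0 | 0 | 0 | 0 | 0 || 1
The formula is true on 22 of the 32 rows.

22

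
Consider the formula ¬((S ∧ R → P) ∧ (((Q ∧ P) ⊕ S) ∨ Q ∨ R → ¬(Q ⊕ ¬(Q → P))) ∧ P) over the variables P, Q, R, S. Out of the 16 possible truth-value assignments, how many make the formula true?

P | Q | R | S || (S ∧ R) | ((S ∧ R) → P) | (Q ∧ P) | ((Q ∧ P) ⊕ S) | (((Q ∧ P) ⊕ S) ∨ Q ∨ R) | (Q → P) | ¬(Q → P) | (Q ⊕ ¬(Q → P)) | ¬(Q ⊕ ¬(Q → P)) | φ
F | F | F | F ||    F    |       T       |    F    |       F       |            F            |    T    |    F     |       F        |        T        | T
F | F | F | T ||    F    |       T       |    F    |       T       |            T            |    T    |    F     |       F        |        T        | T
F | F | T | F ||    F    |       T       |    F    |       F       |            T            |    T    |    F     |       F        |        T        | T
F | F | T | T ||    T    |       F       |    F    |       T       |            T            |    T    |    F     |       F        |        T        | T
F | T | F | F ||    F    |       T       |    F    |       F       |            T            |    F    |    T     |       F        |        T        | T
F | T | F | T ||    F    |       T       |    F    |       T       |            T            |    F    |    T     |       F        |        T        | T
F | T | T | F ||    F    |       T       |    F    |       F       |            T            |    F    |    T     |       F        |        T        | T
F | T | T | T ||    T    |       F       |    F    |       T       |            T            |    F    |    T     |       F        |        T        | T
T | F | F | F ||    F    |       T       |    F    |       F       |            F            |    T    |    F     |       F        |        T        | F
T | F | F | T ||    F    |       T       |    F    |       T       |            T            |    T    |    F     |       F        |        T        | F
T | F | T | F ||    F    |       T       |    F    |       F       |            T            |    T    |    F     |       F        |        T        | F
T | F | T | T ||    T    |       T       |    F    |       T       |            T            |    T    |    F     |       F        |        T        | F
T | T | F | F ||    F    |       T       |    T    |       T       |            T            |    T    |    F     |       T        |        F        | T
T | T | F | T ||    F    |       T       |    T    |       F       |            T            |    T    |    F     |       T        |        F        | T
T | T | T | F ||    F    |       T       |    T    |       T       |            T            |    T    |    F     |       T        |        F        | T
T | T | T | T ||    T    |       T       |    T    |       F       |            T            |    T    |    F     |       T        |        F        | T
The formula is true on 12 of the 16 rows.

12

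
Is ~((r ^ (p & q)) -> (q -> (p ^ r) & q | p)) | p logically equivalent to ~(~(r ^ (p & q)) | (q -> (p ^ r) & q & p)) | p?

not equivalent

p | q | r || φ | ψ
F | F | F || F | F
F | F | T || F | F
F | T | F || F | F
F | T | T || F | T
T | F | F || T | T
T | F | T || T | T
T | T | F || T | T
T | T | T || T | T
The columns differ at p=F, q=T, r=T (φ=F, ψ=T), so they are not equivalent.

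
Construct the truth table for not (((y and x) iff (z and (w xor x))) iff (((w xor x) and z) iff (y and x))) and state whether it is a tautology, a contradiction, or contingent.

x | y | z | w | (y and x) | (w xor x) | (z and (w xor x)) | ((w xor x) and z) | φ
- | - | - | - | --------- | --------- | ----------------- | ----------------- | -
T | T | T | T |     T     |     F     |         F         |         F         | F
T | T | T | F |     T     |     T     |         T         |         T         | F
T | T | F | T |     T     |     F     |         F         |         F         | F
T | T | F | F |     T     |     T     |         F         |         F         | F
T | F | T | T |     F     |     F     |         F         |         F         | F
T | F | T | F |     F     |     T     |         T         |         T         | F
T | F | F | T |     F     |     F     |         F         |         F         | F
T | F | F | F |     F     |     T     |         F         |         F         | F
F | T | T | T |     F     |     T     |         T         |         T         | F
F | T | T | F |     F     |     F     |         F         |         F         | F
F | T | F | T |     F     |     T     |         F         |         F         | F
F | T | F | F |     F     |     F     |         F         |         F         | F
F | F | T | T |     F     |     T     |         T         |         T         | F
F | F | T | F |     F     |     F     |         F         |         F         | F
F | F | F | T |     F     |     T     |         F         |         F         | F
F | F | F | F |     F     |     F     |         F         |         F         | F
Every row is F, so the formula is a contradiction.

contradiction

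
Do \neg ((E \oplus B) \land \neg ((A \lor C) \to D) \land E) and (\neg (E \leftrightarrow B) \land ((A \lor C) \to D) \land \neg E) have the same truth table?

A | B | C | D | E | φ | ψ
- | - | - | - | - | - | -
0 | 0 | 0 | 0 | 0 | 1 | 0
0 | 0 | 0 | 0 | 1 | 1 | 0
0 | 0 | 0 | 1 | 0 | 1 | 0
0 | 0 | 0 | 1 | 1 | 1 | 0
0 | 0 | 1 | 0 | 0 | 1 | 0
0 | 0 | 1 | 0 | 1 | 0 | 0
0 | 0 | 1 | 1 | 0 | 1 | 0
0 | 0 | 1 | 1 | 1 | 1 | 0
0 | 1 | 0 | 0 | 0 | 1 | 1
0 | 1 | 0 | 0 | 1 | 1 | 0
0 | 1 | 0 | 1 | 0 | 1 | 1
0 | 1 | 0 | 1 | 1 | 1 | 0
0 | 1 | 1 | 0 | 0 | 1 | 0
0 | 1 | 1 | 0 | 1 | 1 | 0
0 | 1 | 1 | 1 | 0 | 1 | 1
0 | 1 | 1 | 1 | 1 | 1 | 0
1 | 0 | 0 | 0 | 0 | 1 | 0
1 | 0 | 0 | 0 | 1 | 0 | 0
1 | 0 | 0 | 1 | 0 | 1 | 0
1 | 0 | 0 | 1 | 1 | 1 | 0
1 | 0 | 1 | 0 | 0 | 1 | 0
1 | 0 | 1 | 0 | 1 | 0 | 0
1 | 0 | 1 | 1 | 0 | 1 | 0
1 | 0 | 1 | 1 | 1 | 1 | 0
1 | 1 | 0 | 0 | 0 | 1 | 0
1 | 1 | 0 | 0 | 1 | 1 | 0
1 | 1 | 0 | 1 | 0 | 1 | 1
1 | 1 | 0 | 1 | 1 | 1 | 0
1 | 1 | 1 | 0 | 0 | 1 | 0
1 | 1 | 1 | 0 | 1 | 1 | 0
1 | 1 | 1 | 1 | 0 | 1 | 1
1 | 1 | 1 | 1 | 1 | 1 | 0
The columns differ at A=0, B=0, C=0, D=0, E=0 (φ=1, ψ=0), so they are not equivalent.

not equivalent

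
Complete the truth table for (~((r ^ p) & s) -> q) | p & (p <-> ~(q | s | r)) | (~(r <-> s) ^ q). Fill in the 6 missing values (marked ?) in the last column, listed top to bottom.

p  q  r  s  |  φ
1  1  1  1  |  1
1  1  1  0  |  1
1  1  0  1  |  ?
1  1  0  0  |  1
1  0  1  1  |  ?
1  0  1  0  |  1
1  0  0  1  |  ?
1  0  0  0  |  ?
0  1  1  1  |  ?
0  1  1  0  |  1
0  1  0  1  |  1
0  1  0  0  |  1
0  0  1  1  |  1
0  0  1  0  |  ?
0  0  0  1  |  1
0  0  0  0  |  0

Row p=1, q=1, r=0, s=1: (~((r ^ p) & s) -> q) = 1, (p & (p <-> ~(q | s | r))) = 0, (~(r <-> s) ^ q) = 0, so the formula = 1.
Row p=1, q=0, r=1, s=1: (~((r ^ p) & s) -> q) = 0, (p & (p <-> ~(q | s | r))) = 0, (~(r <-> s) ^ q) = 0, so the formula = 0.
Row p=1, q=0, r=0, s=1: (~((r ^ p) & s) -> q) = 1, (p & (p <-> ~(q | s | r))) = 0, (~(r <-> s) ^ q) = 1, so the formula = 1.
Row p=1, q=0, r=0, s=0: (~((r ^ p) & s) -> q) = 0, (p & (p <-> ~(q | s | r))) = 1, (~(r <-> s) ^ q) = 0, so the formula = 1.
Row p=0, q=1, r=1, s=1: (~((r ^ p) & s) -> q) = 1, (p & (p <-> ~(q | s | r))) = 0, (~(r <-> s) ^ q) = 1, so the formula = 1.
Row p=0, q=0, r=1, s=0: (~((r ^ p) & s) -> q) = 0, (p & (p <-> ~(q | s | r))) = 0, (~(r <-> s) ^ q) = 1, so the formula = 1.

1, 0, 1, 1, 1, 1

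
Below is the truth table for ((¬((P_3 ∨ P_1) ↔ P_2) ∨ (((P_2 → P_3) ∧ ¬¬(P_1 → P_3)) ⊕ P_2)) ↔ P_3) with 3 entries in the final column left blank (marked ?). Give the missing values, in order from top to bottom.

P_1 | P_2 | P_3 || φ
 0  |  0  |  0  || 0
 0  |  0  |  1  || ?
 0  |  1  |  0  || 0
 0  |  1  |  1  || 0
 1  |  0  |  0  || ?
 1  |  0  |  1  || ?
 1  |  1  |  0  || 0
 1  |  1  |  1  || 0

Row P_1=0, P_2=0, P_3=1: (¬((P_3 ∨ P_1) ↔ P_2) ∨ (((P_2 → P_3) ∧ ¬¬(P_1 → P_3)) ⊕ P_2)) = 1, so the formula = 1.
Row P_1=1, P_2=0, P_3=0: (¬((P_3 ∨ P_1) ↔ P_2) ∨ (((P_2 → P_3) ∧ ¬¬(P_1 → P_3)) ⊕ P_2)) = 1, so the formula = 0.
Row P_1=1, P_2=0, P_3=1: (¬((P_3 ∨ P_1) ↔ P_2) ∨ (((P_2 → P_3) ∧ ¬¬(P_1 → P_3)) ⊕ P_2)) = 1, so the formula = 1.

1, 0, 1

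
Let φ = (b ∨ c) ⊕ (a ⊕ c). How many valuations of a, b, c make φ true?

4

  a   |   b   |   c   | (b ∨ c) | (a ⊕ c) | ((b ∨ c) ⊕ (a ⊕ c))
----- | ----- | ----- | ------- | ------- | -------------------
False | False | False |  False  |  False  |        False       
False | False |  True |   True  |   True  |        False       
False |  True | False |   True  |  False  |         True       
False |  True |  True |   True  |   True  |        False       
 True | False | False |  False  |   True  |         True       
 True | False |  True |   True  |  False  |         True       
 True |  True | False |   True  |   True  |        False       
 True |  True |  True |   True  |  False  |         True       
The formula is true on 4 of the 8 rows.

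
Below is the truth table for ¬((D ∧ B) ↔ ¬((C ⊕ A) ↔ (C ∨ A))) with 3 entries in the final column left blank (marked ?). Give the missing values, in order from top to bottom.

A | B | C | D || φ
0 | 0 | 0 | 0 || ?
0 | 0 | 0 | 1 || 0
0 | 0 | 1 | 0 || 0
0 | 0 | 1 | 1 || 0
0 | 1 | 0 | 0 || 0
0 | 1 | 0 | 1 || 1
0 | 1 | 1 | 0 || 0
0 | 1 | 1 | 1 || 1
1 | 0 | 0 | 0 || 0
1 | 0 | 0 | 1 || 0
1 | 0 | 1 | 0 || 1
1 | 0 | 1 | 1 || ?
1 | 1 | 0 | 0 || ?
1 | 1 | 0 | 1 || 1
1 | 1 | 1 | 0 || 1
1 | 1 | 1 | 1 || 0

0, 1, 0

Row A=0, B=0, C=0, D=0: (D ∧ B) = 0, ¬((C ⊕ A) ↔ (C ∨ A)) = 0, ((D ∧ B) ↔ ¬((C ⊕ A) ↔ (C ∨ A))) = 1, so the formula = 0.
Row A=1, B=0, C=1, D=1: (D ∧ B) = 0, ¬((C ⊕ A) ↔ (C ∨ A)) = 1, ((D ∧ B) ↔ ¬((C ⊕ A) ↔ (C ∨ A))) = 0, so the formula = 1.
Row A=1, B=1, C=0, D=0: (D ∧ B) = 0, ¬((C ⊕ A) ↔ (C ∨ A)) = 0, ((D ∧ B) ↔ ¬((C ⊕ A) ↔ (C ∨ A))) = 1, so the formula = 0.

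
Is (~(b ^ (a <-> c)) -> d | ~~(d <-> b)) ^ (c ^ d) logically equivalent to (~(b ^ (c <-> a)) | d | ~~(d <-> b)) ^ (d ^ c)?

not equivalent

a | b | c | d | φ | ψ
- | - | - | - | - | -
F | F | F | F | T | T
F | F | F | T | F | F
F | F | T | F | F | F
F | F | T | T | T | T
F | T | F | F | F | T
F | T | F | T | F | F
F | T | T | F | F | T
F | T | T | T | T | T
T | F | F | F | T | T
T | F | F | T | F | F
T | F | T | F | F | F
T | F | T | T | T | T
T | T | F | F | T | F
T | T | F | T | F | F
T | T | T | F | T | F
T | T | T | T | T | T
The columns differ at a=F, b=T, c=F, d=F (φ=F, ψ=T), so they are not equivalent.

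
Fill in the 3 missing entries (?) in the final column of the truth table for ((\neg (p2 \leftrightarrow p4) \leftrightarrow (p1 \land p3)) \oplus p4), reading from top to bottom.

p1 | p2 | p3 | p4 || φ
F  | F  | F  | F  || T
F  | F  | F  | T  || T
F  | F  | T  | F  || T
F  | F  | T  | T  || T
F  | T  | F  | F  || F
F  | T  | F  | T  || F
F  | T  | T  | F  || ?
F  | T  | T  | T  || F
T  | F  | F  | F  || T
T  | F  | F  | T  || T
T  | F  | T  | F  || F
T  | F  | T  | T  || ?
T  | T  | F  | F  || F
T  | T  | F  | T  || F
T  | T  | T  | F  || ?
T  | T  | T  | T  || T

Row p1=F, p2=T, p3=T, p4=F: (\neg (p2 \leftrightarrow p4) \leftrightarrow (p1 \land p3)) = F, so the formula = F.
Row p1=T, p2=F, p3=T, p4=T: (\neg (p2 \leftrightarrow p4) \leftrightarrow (p1 \land p3)) = T, so the formula = F.
Row p1=T, p2=T, p3=T, p4=F: (\neg (p2 \leftrightarrow p4) \leftrightarrow (p1 \land p3)) = T, so the formula = T.

F, F, T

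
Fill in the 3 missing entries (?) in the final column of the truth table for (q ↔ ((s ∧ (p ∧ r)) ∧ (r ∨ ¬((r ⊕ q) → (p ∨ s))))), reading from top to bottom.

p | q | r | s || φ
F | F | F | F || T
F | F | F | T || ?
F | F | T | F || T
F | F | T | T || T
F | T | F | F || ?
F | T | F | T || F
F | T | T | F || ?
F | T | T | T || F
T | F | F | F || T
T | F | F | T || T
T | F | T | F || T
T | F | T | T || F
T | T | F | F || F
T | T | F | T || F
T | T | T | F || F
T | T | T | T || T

T, F, F

Row p=F, q=F, r=F, s=T: ((s ∧ (p ∧ r)) ∧ (r ∨ ¬((r ⊕ q) → (p ∨ s)))) = F, so the formula = T.
Row p=F, q=T, r=F, s=F: ((s ∧ (p ∧ r)) ∧ (r ∨ ¬((r ⊕ q) → (p ∨ s)))) = F, so the formula = F.
Row p=F, q=T, r=T, s=F: ((s ∧ (p ∧ r)) ∧ (r ∨ ¬((r ⊕ q) → (p ∨ s)))) = F, so the formula = F.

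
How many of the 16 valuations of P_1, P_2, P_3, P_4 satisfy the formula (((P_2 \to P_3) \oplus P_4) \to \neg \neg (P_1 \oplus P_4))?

12

 P_1    P_2    P_3    P_4   |  (P_2 \to P_3)  ((P_2 \to P_3) \oplus P_4)  (P_1 \oplus P_4)  \neg (P_1 \oplus P_4)  \neg \neg (P_1 \oplus P_4)    φ  
 True   True   True   True  |       True                False                  False                 True                    False              True
 True   True   True  False  |       True                 True                   True                False                     True              True
 True   True  False   True  |      False                 True                  False                 True                    False             False
 True   True  False  False  |      False                False                   True                False                     True              True
 True  False   True   True  |       True                False                  False                 True                    False              True
 True  False   True  False  |       True                 True                   True                False                     True              True
 True  False  False   True  |       True                False                  False                 True                    False              True
 True  False  False  False  |       True                 True                   True                False                     True              True
False   True   True   True  |       True                False                   True                False                     True              True
False   True   True  False  |       True                 True                  False                 True                    False             False
False   True  False   True  |      False                 True                   True                False                     True              True
False   True  False  False  |      False                False                  False                 True                    False              True
False  False   True   True  |       True                False                   True                False                     True              True
False  False   True  False  |       True                 True                  False                 True                    False             False
False  False  False   True  |       True                False                   True                False                     True              True
False  False  False  False  |       True                 True                  False                 True                    False             False
The formula is true on 12 of the 16 rows.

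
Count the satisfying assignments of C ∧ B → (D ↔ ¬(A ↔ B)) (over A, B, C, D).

14

A  B  C  D  |  ((C ∧ B) → (D ↔ ¬(A ↔ B)))
T  T  T  T  |              F             
T  T  T  F  |              T             
T  T  F  T  |              T             
T  T  F  F  |              T             
T  F  T  T  |              T             
T  F  T  F  |              T             
T  F  F  T  |              T             
T  F  F  F  |              T             
F  T  T  T  |              T             
F  T  T  F  |              F             
F  T  F  T  |              T             
F  T  F  F  |              T             
F  F  T  T  |              T             
F  F  T  F  |              T             
F  F  F  T  |              T             
F  F  F  F  |              T             
The formula is true on 14 of the 16 rows.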